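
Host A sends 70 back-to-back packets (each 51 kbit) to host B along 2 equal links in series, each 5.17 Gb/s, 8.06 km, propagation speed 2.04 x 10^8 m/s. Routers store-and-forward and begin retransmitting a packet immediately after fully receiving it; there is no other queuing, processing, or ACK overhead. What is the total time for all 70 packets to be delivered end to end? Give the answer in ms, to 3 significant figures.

0.779 ms

Per-hop transmission t_tx = L/R = 51000/5170000000 = 0.0098646 ms.
Per-hop propagation t_prop = 8060/204000000 = 0.0395098 ms.
Pipeline fill: first packet needs 2·t_tx to clear all hops; remaining 69 packets each add one t_tx.
Total = (2+70-1)·t_tx + 2·t_prop = 71·0.0098646 + 2·0.0395098 = 0.779 ms.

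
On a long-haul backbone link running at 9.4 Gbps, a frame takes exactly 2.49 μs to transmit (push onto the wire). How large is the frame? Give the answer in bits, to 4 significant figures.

L = R × t_tx = 9400000000 b/s × 2.49e-06 s = 23406 bits.

23410 bits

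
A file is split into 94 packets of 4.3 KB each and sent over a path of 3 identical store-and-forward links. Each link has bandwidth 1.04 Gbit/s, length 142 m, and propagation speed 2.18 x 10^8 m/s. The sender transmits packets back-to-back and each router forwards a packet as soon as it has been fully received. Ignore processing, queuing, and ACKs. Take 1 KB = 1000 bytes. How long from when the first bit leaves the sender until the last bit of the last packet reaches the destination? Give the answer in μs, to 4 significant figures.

3177 μs

Per-hop transmission t_tx = L/R = 34400/1040000000 = 33.0769 μs.
Per-hop propagation t_prop = 142/2.18e+08 = 0.651376 μs.
Pipeline fill: first packet needs 3·t_tx to clear all hops; remaining 93 packets each add one t_tx.
Total = (3+94-1)·t_tx + 3·t_prop = 96·33.0769 + 3·0.651376 = 3177 μs.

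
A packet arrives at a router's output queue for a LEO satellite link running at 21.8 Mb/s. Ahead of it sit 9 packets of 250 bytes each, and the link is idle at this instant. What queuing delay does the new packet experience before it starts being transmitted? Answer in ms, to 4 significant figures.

0.8257 ms

Each queued packet: L/R = 2000/21800000 = 0.0917431 ms.
9 queued → 0.825688 ms.
Queuing delay = 0.8257 ms.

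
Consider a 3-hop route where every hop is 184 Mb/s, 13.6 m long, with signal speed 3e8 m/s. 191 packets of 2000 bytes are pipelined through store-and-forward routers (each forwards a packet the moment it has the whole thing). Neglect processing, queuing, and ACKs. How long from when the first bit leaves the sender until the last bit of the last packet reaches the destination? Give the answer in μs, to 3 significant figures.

16800 μs

Per-hop transmission t_tx = L/R = 16000/184000000 = 86.9565 μs.
Per-hop propagation t_prop = 13.6/300000000 = 0.0453333 μs.
Pipeline fill: first packet needs 3·t_tx to clear all hops; remaining 190 packets each add one t_tx.
Total = (3+191-1)·t_tx + 3·t_prop = 193·86.9565 + 3·0.0453333 = 16800 μs.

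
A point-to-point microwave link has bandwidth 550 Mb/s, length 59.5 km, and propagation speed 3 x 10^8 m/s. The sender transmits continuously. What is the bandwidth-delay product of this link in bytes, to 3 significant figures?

13600 bytes

Propagation delay = 59500 / 300000000 = 0.000198333 s.
BDP = R × t_prop = 550000000 × 0.000198333 = 109083 bits.
In bytes: 109083/8 = 13600 bytes.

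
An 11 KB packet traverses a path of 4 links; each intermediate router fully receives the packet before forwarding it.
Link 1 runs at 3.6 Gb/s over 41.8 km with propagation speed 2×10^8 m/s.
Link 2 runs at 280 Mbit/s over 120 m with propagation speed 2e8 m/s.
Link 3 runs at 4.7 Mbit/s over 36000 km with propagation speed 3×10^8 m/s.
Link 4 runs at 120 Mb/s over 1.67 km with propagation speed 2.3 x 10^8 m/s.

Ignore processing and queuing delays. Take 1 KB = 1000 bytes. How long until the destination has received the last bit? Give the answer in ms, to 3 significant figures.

L = 88000 bits.
Transmission delays (L/R per hop): 0.0244444, 0.314286, 18.7234, 0.733333 ms; sum = 19.7955 ms.
Propagation delays (d/s per hop): 0.209, 0.0006, 120, 0.00726087 ms; sum = 120.217 ms.
End-to-end = 140 ms.

140 ms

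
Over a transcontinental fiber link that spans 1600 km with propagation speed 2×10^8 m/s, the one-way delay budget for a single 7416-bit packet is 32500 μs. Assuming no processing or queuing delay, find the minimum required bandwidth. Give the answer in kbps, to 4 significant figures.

302.7 kbps

Propagation delay = 1600000 / 200000000 = 8000 μs.
Transmission budget = 32500 − 8000 = 24500 μs.
R ≥ L / t_tx = 7416 bits / 0.0245 s = 302.7 kbps.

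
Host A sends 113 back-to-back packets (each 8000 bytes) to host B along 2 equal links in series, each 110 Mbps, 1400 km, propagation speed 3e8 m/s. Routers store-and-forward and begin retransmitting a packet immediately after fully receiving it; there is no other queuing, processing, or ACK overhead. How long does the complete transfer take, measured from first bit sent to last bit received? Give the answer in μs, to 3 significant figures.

Per-hop transmission t_tx = L/R = 64000/110000000 = 581.818 μs.
Per-hop propagation t_prop = 1400000/300000000 = 4666.67 μs.
Pipeline fill: first packet needs 2·t_tx to clear all hops; remaining 112 packets each add one t_tx.
Total = (2+113-1)·t_tx + 2·t_prop = 114·581.818 + 2·4666.67 = 75700 μs.

75700 μs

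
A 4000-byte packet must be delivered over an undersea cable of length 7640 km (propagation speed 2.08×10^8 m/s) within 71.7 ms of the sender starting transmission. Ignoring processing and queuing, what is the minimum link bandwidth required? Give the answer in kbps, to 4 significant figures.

915.1 kbps

L = 32000 bits.
Propagation delay = 7640000 / 208000000 = 36.7308 ms.
Transmission budget = 71.7 − 36.7308 = 34.9692 ms.
R ≥ L / t_tx = 32000 bits / 0.0349692 s = 915.1 kbps.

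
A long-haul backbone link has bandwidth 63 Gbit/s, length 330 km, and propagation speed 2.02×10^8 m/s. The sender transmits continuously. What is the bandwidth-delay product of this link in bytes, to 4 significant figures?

12870000 bytes

Propagation delay = 330000 / 202000000 = 0.00163366 s.
BDP = R × t_prop = 63000000000 × 0.00163366 = 102921000 bits.
In bytes: 102921000/8 = 12870000 bytes.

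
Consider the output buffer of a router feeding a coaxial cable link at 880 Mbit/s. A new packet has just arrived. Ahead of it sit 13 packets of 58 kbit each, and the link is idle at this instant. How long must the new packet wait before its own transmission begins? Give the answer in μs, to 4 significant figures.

Each queued packet: L/R = 58000/880000000 = 65.9091 μs.
13 queued → 856.818 μs.
Queuing delay = 856.8 μs.

856.8 μs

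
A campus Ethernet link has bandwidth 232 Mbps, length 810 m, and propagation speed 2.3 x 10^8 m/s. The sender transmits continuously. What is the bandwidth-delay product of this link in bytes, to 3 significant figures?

Propagation delay = 810 / 2.3e+08 = 3.52174e-06 s.
BDP = R × t_prop = 232000000 × 3.52174e-06 = 817.043 bits.
In bytes: 817.043/8 = 102 bytes.

102 bytes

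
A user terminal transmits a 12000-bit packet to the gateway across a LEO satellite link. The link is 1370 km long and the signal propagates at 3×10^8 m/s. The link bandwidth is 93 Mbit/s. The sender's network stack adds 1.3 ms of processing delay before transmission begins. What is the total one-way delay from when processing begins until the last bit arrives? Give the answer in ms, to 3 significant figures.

Transmission delay = L/R = 12000 / 93000000 = 0.129032 ms.
Propagation delay = d/s = 1370000 m / 300000000 m/s = 4.56667 ms.
Plus processing delay 1.3 ms = 1.3 ms.
Total = 6.00 ms.

6.00 ms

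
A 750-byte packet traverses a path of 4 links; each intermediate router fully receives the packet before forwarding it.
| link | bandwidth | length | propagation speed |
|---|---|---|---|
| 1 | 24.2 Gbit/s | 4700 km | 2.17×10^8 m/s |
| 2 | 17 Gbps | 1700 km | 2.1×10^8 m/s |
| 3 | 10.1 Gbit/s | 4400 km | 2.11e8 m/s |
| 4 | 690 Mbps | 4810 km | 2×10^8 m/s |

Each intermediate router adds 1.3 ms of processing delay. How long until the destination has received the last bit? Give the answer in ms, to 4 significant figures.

78.57 ms

L = 750 × 8 = 6000 bits.
Transmission delays (L/R per hop): 0.000247934, 0.000352941, 0.000594059, 0.00869565 ms; sum = 0.00989059 ms.
Propagation delays (d/s per hop): 21.659, 8.09524, 20.8531, 24.05 ms; sum = 74.6573 ms.
Processing at 3 router(s): 3 × 1.3 ms = 3.9 ms.
End-to-end = 78.57 ms.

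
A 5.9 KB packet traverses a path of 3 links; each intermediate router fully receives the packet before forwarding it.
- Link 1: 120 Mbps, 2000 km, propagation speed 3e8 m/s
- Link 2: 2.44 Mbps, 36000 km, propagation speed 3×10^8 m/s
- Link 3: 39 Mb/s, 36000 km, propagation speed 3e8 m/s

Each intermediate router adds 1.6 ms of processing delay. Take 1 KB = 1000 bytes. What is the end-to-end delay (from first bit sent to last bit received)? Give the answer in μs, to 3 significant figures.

L = 47200 bits.
Transmission delays (L/R per hop): 393.333, 19344.3, 1210.26 μs; sum = 20947.9 μs.
Propagation delays (d/s per hop): 6666.67, 120000, 120000 μs; sum = 246667 μs.
Processing at 2 router(s): 2 × 1.6 ms = 3200 μs.
End-to-end = 271000 μs.

271000 μs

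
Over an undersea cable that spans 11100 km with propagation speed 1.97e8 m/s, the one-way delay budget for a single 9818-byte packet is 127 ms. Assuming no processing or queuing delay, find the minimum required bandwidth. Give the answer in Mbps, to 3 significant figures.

L = 78544 bits.
Propagation delay = 11100000 / 197000000 = 56.3452 ms.
Transmission budget = 127 − 56.3452 = 70.6548 ms.
R ≥ L / t_tx = 78544 bits / 0.0706548 s = 1.11 Mbps.

1.11 Mbps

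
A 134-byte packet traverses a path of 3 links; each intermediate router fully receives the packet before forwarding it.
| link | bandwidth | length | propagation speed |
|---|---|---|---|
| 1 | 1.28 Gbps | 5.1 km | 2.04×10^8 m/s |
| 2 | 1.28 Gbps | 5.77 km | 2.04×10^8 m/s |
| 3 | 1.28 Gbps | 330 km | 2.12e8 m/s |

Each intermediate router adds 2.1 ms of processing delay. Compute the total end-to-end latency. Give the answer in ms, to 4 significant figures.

L = 134 × 8 = 1072 bits.
Transmission delay per hop = L/R = 1072/1280000000 = 0.0008375 ms; 3 hops → 0.0025125 ms.
Propagation delays (d/s per hop): 0.025, 0.0282843, 1.5566 ms; sum = 1.60989 ms.
Processing at 2 router(s): 2 × 2.1 ms = 4.2 ms.
End-to-end = 5.812 ms.

5.812 ms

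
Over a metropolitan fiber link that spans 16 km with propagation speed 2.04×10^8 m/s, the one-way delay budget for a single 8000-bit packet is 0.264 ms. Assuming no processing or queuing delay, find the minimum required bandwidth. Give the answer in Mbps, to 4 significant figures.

43.11 Mbps

Propagation delay = 16000 / 204000000 = 0.0784314 ms.
Transmission budget = 0.264 − 0.0784314 = 0.185569 ms.
R ≥ L / t_tx = 8000 bits / 0.000185569 s = 43.11 Mbps.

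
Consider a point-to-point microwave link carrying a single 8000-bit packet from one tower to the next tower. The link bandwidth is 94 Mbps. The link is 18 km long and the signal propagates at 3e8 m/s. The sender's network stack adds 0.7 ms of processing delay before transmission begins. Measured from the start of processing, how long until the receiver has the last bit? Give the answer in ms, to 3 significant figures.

Transmission delay = L/R = 8000 / 94000000 = 0.0851064 ms.
Propagation delay = d/s = 18000 m / 300000000 m/s = 0.06 ms.
Plus processing delay 0.7 ms = 0.7 ms.
Total = 0.845 ms.

0.845 ms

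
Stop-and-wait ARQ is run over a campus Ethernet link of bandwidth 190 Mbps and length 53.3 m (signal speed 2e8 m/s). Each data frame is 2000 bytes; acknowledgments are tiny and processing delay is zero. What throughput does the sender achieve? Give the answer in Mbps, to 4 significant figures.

t_tx = L/R = 16000/190000000 = 8.42105e-05 s.
t_prop = 53.3/200000000 = 2.665e-07 s; RTT = 5.33e-07 s.
Cycle = t_tx + RTT = 8.47435e-05 s.
Throughput = L / cycle = 16000 / 8.47435e-05 = 188.8 Mbps.

188.8 Mbps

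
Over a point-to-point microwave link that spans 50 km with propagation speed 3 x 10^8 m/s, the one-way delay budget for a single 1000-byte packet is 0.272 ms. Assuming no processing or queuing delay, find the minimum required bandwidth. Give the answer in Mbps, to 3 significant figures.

75.9 Mbps

L = 8000 bits.
Propagation delay = 50000 / 300000000 = 0.166667 ms.
Transmission budget = 0.272 − 0.166667 = 0.105333 ms.
R ≥ L / t_tx = 8000 bits / 0.000105333 s = 75.9 Mbps.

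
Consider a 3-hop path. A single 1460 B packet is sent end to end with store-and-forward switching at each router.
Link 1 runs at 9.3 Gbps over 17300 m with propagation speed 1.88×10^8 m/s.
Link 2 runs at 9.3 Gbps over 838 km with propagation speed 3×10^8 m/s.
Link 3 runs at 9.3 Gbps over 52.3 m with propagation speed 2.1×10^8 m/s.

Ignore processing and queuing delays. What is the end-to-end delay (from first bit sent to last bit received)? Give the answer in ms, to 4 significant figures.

L = 1460 × 8 = 11680 bits.
Transmission delay per hop = L/R = 11680/9300000000 = 0.00125591 ms; 3 hops → 0.00376774 ms.
Propagation delays (d/s per hop): 0.0920213, 2.79333, 0.000249048 ms; sum = 2.8856 ms.
End-to-end = 2.889 ms.

2.889 ms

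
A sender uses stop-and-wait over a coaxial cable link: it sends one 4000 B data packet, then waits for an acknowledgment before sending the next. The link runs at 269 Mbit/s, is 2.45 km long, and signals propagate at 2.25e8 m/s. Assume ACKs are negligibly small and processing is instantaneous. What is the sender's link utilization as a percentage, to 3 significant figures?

84.5 %

t_tx = L/R = 32000/269000000 = 0.000118959 s.
t_prop = 2450/225000000 = 1.08889e-05 s; RTT = 2.17778e-05 s.
Cycle = t_tx + RTT = 0.000140737 s.
Utilization = t_tx / cycle = 0.000118959/0.000140737 = 84.5 %.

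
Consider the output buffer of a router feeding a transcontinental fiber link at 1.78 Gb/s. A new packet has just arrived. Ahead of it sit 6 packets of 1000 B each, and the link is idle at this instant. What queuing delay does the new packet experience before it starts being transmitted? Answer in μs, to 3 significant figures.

Each queued packet: L/R = 8000/1780000000 = 4.49438 μs.
6 queued → 26.9663 μs.
Queuing delay = 27.0 μs.

27.0 μs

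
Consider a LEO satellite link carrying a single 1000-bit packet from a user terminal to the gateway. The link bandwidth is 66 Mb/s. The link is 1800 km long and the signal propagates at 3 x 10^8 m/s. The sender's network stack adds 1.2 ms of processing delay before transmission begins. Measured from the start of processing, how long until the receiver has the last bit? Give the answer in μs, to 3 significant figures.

7220 μs

Transmission delay = L/R = 1000 / 66000000 = 15.1515 μs.
Propagation delay = d/s = 1800000 m / 300000000 m/s = 6000 μs.
Plus processing delay 1.2 ms = 1200 μs.
Total = 7220 μs.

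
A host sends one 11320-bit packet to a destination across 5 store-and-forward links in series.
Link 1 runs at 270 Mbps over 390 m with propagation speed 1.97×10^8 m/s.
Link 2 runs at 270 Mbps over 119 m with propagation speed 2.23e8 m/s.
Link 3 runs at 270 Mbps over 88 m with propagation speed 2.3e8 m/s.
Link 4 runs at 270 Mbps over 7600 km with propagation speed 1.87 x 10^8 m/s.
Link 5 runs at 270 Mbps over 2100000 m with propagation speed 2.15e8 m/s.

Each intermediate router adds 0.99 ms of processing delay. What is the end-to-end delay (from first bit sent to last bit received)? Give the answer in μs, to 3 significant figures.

Transmission delay per hop = L/R = 11320/270000000 = 41.9259 μs; 5 hops → 209.63 μs.
Propagation delays (d/s per hop): 1.9797, 0.533632, 0.382609, 40641.7, 9767.44 μs; sum = 50412 μs.
Processing at 4 router(s): 4 × 0.99 ms = 3960 μs.
End-to-end = 54600 μs.

54600 μs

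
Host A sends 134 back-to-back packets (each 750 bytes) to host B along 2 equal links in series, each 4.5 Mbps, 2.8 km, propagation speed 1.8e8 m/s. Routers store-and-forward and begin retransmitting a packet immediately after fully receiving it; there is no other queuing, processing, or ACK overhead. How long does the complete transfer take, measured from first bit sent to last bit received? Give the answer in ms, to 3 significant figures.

Per-hop transmission t_tx = L/R = 6000/4500000 = 1.33333 ms.
Per-hop propagation t_prop = 2800/180000000 = 0.0155556 ms.
Pipeline fill: first packet needs 2·t_tx to clear all hops; remaining 133 packets each add one t_tx.
Total = (2+134-1)·t_tx + 2·t_prop = 135·1.33333 + 2·0.0155556 = 180 ms.

180 ms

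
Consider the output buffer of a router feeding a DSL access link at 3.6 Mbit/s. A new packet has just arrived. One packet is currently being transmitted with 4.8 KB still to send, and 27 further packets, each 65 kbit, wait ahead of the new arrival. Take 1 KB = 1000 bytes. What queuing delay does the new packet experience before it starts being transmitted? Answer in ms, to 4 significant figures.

Each queued packet: L/R = 65000/3600000 = 18.0556 ms.
27 queued → 487.5 ms.
Plus remaining 38400 bits of current packet: 10.6667 ms.
Queuing delay = 498.2 ms.

498.2 ms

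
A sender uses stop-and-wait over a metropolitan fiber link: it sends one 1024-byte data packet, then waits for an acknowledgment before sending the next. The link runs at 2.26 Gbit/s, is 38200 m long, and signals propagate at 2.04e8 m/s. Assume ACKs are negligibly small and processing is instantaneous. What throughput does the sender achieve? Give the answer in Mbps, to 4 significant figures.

21.66 Mbps

t_tx = L/R = 8192/2260000000 = 3.62478e-06 s.
t_prop = 38200/204000000 = 0.000187255 s; RTT = 0.00037451 s.
Cycle = t_tx + RTT = 0.000378135 s.
Throughput = L / cycle = 8192 / 0.000378135 = 21.66 Mbps.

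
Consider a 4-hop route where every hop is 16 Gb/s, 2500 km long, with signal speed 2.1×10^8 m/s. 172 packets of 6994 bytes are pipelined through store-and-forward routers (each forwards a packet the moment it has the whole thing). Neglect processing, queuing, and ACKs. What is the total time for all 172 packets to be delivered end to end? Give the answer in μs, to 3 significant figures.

Per-hop transmission t_tx = L/R = 55952/16000000000 = 3.497 μs.
Per-hop propagation t_prop = 2500000/210000000 = 11904.8 μs.
Pipeline fill: first packet needs 4·t_tx to clear all hops; remaining 171 packets each add one t_tx.
Total = (4+172-1)·t_tx + 4·t_prop = 175·3.497 + 4·11904.8 = 48200 μs.

48200 μs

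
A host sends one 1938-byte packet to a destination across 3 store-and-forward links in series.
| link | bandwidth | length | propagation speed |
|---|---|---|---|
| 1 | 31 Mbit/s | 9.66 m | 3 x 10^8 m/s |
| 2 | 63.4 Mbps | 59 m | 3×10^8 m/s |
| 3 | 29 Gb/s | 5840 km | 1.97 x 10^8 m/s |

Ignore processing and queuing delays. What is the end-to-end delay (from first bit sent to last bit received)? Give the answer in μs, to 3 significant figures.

30400 μs

L = 1938 × 8 = 15504 bits.
Transmission delays (L/R per hop): 500.129, 244.543, 0.534621 μs; sum = 745.206 μs.
Propagation delays (d/s per hop): 0.0322, 0.196667, 29644.7 μs; sum = 29644.9 μs.
End-to-end = 30400 μs.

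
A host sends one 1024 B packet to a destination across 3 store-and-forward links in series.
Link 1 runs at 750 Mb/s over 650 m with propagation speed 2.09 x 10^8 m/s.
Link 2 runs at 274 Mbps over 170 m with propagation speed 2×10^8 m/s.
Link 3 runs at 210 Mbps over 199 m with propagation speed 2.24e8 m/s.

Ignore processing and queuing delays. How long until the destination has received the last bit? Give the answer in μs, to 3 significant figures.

84.7 μs

L = 1024 × 8 = 8192 bits.
Transmission delays (L/R per hop): 10.9227, 29.8978, 39.0095 μs; sum = 79.83 μs.
Propagation delays (d/s per hop): 3.11005, 0.85, 0.888393 μs; sum = 4.84844 μs.
End-to-end = 84.7 μs.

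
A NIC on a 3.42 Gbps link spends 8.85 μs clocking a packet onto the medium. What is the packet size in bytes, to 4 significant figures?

L = R × t_tx = 3420000000 b/s × 8.85e-06 s = 30267 bits.
In bytes: 30267 / 8 = 3783 bytes.

3783 bytes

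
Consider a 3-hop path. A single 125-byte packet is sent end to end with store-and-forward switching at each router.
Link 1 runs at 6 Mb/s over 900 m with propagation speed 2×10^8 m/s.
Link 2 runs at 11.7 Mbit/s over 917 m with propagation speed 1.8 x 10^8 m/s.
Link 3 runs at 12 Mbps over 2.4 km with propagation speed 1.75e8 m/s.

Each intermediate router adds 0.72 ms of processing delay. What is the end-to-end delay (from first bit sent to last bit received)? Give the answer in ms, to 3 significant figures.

1.80 ms

L = 125 × 8 = 1000 bits.
Transmission delays (L/R per hop): 0.166667, 0.0854701, 0.0833333 ms; sum = 0.33547 ms.
Propagation delays (d/s per hop): 0.0045, 0.00509444, 0.0137143 ms; sum = 0.0233087 ms.
Processing at 2 router(s): 2 × 0.72 ms = 1.44 ms.
End-to-end = 1.80 ms.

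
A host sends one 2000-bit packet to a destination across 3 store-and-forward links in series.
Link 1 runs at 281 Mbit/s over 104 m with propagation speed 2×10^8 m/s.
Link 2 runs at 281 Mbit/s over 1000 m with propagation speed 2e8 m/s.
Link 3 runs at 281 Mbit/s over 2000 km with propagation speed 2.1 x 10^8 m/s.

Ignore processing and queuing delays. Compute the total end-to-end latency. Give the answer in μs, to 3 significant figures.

9550 μs

Transmission delay per hop = L/R = 2000/281000000 = 7.11744 μs; 3 hops → 21.3523 μs.
Propagation delays (d/s per hop): 0.52, 5, 9523.81 μs; sum = 9529.33 μs.
End-to-end = 9550 μs.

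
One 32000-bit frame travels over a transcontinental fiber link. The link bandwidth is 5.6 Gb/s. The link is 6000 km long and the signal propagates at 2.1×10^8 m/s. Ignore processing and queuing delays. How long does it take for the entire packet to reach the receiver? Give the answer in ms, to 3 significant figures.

28.6 ms

Transmission delay = L/R = 32000 / 5600000000 = 0.00571429 ms.
Propagation delay = d/s = 6000000 m / 210000000 m/s = 28.5714 ms.
Total = 28.6 ms.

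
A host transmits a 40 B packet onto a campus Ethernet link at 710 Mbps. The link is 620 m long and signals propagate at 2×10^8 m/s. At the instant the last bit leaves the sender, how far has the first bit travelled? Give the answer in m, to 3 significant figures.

t_tx = L/R = 320/710000000 = 4.50704e-07 s.
Distance = s × t_tx = 200000000 × 4.50704e-07 = 90.1 m.

90.1 m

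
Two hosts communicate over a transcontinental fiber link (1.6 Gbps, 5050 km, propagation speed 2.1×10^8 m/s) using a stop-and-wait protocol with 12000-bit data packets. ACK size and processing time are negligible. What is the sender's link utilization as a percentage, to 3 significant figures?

0.0156 %

t_tx = L/R = 12000/1600000000 = 7.5e-06 s.
t_prop = 5050000/210000000 = 0.0240476 s; RTT = 0.0480952 s.
Cycle = t_tx + RTT = 0.0481027 s.
Utilization = t_tx / cycle = 7.5e-06/0.0481027 = 0.0156 %.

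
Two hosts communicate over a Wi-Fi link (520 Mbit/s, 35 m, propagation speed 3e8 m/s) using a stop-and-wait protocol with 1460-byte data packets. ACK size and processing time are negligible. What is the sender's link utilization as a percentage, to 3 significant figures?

99.0 %

t_tx = L/R = 11680/520000000 = 2.24615e-05 s.
t_prop = 35/300000000 = 1.16667e-07 s; RTT = 2.33333e-07 s.
Cycle = t_tx + RTT = 2.26949e-05 s.
Utilization = t_tx / cycle = 2.24615e-05/2.26949e-05 = 99.0 %.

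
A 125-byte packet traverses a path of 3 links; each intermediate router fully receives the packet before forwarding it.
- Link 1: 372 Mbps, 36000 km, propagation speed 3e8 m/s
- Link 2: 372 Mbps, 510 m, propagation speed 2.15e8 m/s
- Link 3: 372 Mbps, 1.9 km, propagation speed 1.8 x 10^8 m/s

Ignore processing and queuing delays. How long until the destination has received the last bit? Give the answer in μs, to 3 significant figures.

120000 μs

L = 125 × 8 = 1000 bits.
Transmission delay per hop = L/R = 1000/372000000 = 2.68817 μs; 3 hops → 8.06452 μs.
Propagation delays (d/s per hop): 120000, 2.37209, 10.5556 μs; sum = 120013 μs.
End-to-end = 120000 μs.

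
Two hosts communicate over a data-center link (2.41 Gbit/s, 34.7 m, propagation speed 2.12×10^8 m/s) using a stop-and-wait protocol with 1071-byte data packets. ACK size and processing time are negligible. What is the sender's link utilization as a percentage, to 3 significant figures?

t_tx = L/R = 8568/2410000000 = 3.55519e-06 s.
t_prop = 34.7/212000000 = 1.63679e-07 s; RTT = 3.27358e-07 s.
Cycle = t_tx + RTT = 3.88255e-06 s.
Utilization = t_tx / cycle = 3.55519e-06/3.88255e-06 = 91.6 %.

91.6 %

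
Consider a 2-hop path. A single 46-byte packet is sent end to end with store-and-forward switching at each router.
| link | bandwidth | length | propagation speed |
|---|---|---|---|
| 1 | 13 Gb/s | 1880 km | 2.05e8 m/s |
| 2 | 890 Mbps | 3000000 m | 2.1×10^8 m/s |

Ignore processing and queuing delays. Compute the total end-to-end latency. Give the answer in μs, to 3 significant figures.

L = 46 × 8 = 368 bits.
Transmission delays (L/R per hop): 0.0283077, 0.413483 μs; sum = 0.441791 μs.
Propagation delays (d/s per hop): 9170.73, 14285.7 μs; sum = 23456.4 μs.
End-to-end = 23500 μs.

23500 μs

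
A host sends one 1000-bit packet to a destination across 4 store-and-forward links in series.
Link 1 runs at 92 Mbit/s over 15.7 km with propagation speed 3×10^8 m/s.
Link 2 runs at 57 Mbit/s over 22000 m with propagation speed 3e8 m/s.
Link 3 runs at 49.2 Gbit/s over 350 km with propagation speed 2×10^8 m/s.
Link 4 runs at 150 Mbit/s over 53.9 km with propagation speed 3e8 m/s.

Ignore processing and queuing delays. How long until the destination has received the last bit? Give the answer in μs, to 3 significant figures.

Transmission delays (L/R per hop): 10.8696, 17.5439, 0.0203252, 6.66667 μs; sum = 35.1004 μs.
Propagation delays (d/s per hop): 52.3333, 73.3333, 1750, 179.667 μs; sum = 2055.33 μs.
End-to-end = 2090 μs.

2090 μs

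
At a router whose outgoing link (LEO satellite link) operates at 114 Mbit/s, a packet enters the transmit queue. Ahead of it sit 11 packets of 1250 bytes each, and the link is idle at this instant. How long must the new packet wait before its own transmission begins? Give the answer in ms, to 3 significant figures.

Each queued packet: L/R = 10000/114000000 = 0.0877193 ms.
11 queued → 0.964912 ms.
Queuing delay = 0.965 ms.

0.965 ms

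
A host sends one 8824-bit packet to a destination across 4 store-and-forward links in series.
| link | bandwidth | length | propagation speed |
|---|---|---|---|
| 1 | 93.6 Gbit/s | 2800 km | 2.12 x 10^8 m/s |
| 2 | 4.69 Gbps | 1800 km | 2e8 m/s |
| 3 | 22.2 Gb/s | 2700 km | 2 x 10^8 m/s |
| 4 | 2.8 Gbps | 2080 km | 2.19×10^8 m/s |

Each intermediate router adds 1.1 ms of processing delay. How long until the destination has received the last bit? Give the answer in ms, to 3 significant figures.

48.5 ms

Transmission delays (L/R per hop): 9.42735e-05, 0.00188145, 0.000397477, 0.00315143 ms; sum = 0.00552463 ms.
Propagation delays (d/s per hop): 13.2075, 9, 13.5, 9.49772 ms; sum = 45.2053 ms.
Processing at 3 router(s): 3 × 1.1 ms = 3.3 ms.
End-to-end = 48.5 ms.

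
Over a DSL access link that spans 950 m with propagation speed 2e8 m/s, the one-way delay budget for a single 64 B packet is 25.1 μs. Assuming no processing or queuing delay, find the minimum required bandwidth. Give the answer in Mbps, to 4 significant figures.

L = 512 bits.
Propagation delay = 950 / 200000000 = 4.75 μs.
Transmission budget = 25.1 − 4.75 = 20.35 μs.
R ≥ L / t_tx = 512 bits / 2.035e-05 s = 25.16 Mbps.

25.16 Mbps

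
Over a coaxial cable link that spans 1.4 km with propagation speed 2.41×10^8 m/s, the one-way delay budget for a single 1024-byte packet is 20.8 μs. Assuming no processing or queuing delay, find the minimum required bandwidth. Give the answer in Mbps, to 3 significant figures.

546 Mbps

L = 8192 bits.
Propagation delay = 1400 / 241000000 = 5.80913 μs.
Transmission budget = 20.8 − 5.80913 = 14.9909 μs.
R ≥ L / t_tx = 8192 bits / 1.49909e-05 s = 546 Mbps.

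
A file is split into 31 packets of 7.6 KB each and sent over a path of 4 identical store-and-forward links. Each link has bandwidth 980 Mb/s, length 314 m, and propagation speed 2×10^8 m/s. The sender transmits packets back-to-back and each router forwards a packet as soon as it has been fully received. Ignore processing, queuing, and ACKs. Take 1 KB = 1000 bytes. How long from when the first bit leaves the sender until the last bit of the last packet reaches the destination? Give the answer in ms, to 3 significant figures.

Per-hop transmission t_tx = L/R = 60800/980000000 = 0.0620408 ms.
Per-hop propagation t_prop = 314/200000000 = 0.00157 ms.
Pipeline fill: first packet needs 4·t_tx to clear all hops; remaining 30 packets each add one t_tx.
Total = (4+31-1)·t_tx + 4·t_prop = 34·0.0620408 + 4·0.00157 = 2.12 ms.

2.12 ms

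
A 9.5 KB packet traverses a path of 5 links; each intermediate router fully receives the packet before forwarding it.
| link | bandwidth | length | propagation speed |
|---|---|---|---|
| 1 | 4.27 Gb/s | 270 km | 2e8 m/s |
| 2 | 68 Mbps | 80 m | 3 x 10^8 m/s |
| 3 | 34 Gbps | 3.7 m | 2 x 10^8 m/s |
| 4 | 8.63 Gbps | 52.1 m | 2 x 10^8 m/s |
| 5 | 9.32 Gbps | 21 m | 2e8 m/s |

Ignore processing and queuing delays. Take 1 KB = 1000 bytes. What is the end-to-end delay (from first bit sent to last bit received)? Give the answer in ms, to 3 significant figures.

L = 76000 bits.
Transmission delays (L/R per hop): 0.0177986, 1.11765, 0.00223529, 0.00880649, 0.00815451 ms; sum = 1.15464 ms.
Propagation delays (d/s per hop): 1.35, 0.000266667, 1.85e-05, 0.0002605, 0.000105 ms; sum = 1.35065 ms.
End-to-end = 2.51 ms.

2.51 ms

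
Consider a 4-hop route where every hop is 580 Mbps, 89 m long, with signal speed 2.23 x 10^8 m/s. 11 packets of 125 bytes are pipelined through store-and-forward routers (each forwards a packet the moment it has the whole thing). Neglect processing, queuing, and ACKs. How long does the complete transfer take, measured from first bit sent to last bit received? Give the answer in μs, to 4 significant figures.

25.73 μs

Per-hop transmission t_tx = L/R = 1000/580000000 = 1.72414 μs.
Per-hop propagation t_prop = 89/223000000 = 0.399103 μs.
Pipeline fill: first packet needs 4·t_tx to clear all hops; remaining 10 packets each add one t_tx.
Total = (4+11-1)·t_tx + 4·t_prop = 14·1.72414 + 4·0.399103 = 25.73 μs.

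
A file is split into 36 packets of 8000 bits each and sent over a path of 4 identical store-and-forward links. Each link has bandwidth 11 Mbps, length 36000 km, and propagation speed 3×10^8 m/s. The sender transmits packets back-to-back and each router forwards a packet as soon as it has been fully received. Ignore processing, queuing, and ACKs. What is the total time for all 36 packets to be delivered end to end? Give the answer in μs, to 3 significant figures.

508000 μs

Per-hop transmission t_tx = L/R = 8000/11000000 = 727.273 μs.
Per-hop propagation t_prop = 36000000/300000000 = 120000 μs.
Pipeline fill: first packet needs 4·t_tx to clear all hops; remaining 35 packets each add one t_tx.
Total = (4+36-1)·t_tx + 4·t_prop = 39·727.273 + 4·120000 = 508000 μs.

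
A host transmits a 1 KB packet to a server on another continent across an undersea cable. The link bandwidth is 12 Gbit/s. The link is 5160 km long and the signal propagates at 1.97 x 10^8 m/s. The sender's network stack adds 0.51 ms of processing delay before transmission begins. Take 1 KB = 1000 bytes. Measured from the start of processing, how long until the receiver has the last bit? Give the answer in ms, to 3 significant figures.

26.7 ms

L = 8000 bits.
Transmission delay = L/R = 8000 / 12000000000 = 0.000666667 ms.
Propagation delay = d/s = 5160000 m / 197000000 m/s = 26.1929 ms.
Plus processing delay 0.51 ms = 0.51 ms.
Total = 26.7 ms.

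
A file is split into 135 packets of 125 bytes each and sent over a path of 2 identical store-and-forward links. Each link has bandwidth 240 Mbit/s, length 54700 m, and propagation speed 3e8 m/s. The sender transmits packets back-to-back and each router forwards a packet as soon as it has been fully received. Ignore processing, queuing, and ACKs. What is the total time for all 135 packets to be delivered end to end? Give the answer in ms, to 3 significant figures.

0.931 ms

Per-hop transmission t_tx = L/R = 1000/240000000 = 0.00416667 ms.
Per-hop propagation t_prop = 54700/300000000 = 0.182333 ms.
Pipeline fill: first packet needs 2·t_tx to clear all hops; remaining 134 packets each add one t_tx.
Total = (2+135-1)·t_tx + 2·t_prop = 136·0.00416667 + 2·0.182333 = 0.931 ms.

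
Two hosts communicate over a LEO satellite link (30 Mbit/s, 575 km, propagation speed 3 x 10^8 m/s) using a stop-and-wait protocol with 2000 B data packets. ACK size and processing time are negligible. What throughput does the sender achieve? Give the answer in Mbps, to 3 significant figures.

t_tx = L/R = 16000/30000000 = 0.000533333 s.
t_prop = 575000/300000000 = 0.00191667 s; RTT = 0.00383333 s.
Cycle = t_tx + RTT = 0.00436667 s.
Throughput = L / cycle = 16000 / 0.00436667 = 3.66 Mbps.

3.66 Mbps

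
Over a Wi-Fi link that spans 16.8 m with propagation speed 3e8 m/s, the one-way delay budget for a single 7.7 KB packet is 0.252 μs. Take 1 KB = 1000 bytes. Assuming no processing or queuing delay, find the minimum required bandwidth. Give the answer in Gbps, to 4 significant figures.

314.3 Gbps

L = 61600 bits.
Propagation delay = 16.8 / 300000000 = 0.056 μs.
Transmission budget = 0.252 − 0.056 = 0.196 μs.
R ≥ L / t_tx = 61600 bits / 1.96e-07 s = 314.3 Gbps.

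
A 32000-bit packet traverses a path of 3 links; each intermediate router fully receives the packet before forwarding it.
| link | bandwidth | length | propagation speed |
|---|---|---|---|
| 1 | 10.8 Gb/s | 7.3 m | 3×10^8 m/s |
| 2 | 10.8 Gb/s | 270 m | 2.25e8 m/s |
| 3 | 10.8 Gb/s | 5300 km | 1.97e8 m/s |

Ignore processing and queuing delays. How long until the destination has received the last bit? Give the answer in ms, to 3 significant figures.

Transmission delay per hop = L/R = 32000/10800000000 = 0.00296296 ms; 3 hops → 0.00888889 ms.
Propagation delays (d/s per hop): 2.43333e-05, 0.0012, 26.9036 ms; sum = 26.9048 ms.
End-to-end = 26.9 ms.

26.9 ms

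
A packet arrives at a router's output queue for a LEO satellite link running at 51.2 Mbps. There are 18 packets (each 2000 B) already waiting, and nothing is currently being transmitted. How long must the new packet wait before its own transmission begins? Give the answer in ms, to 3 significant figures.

Each queued packet: L/R = 16000/51200000 = 0.3125 ms.
18 queued → 5.625 ms.
Queuing delay = 5.63 ms.

5.63 ms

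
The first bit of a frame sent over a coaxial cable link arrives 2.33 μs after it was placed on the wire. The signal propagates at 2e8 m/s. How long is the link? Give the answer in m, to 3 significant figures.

466 m

d = s × t_prop = 200000000 × 2.33e-06 = 466 m.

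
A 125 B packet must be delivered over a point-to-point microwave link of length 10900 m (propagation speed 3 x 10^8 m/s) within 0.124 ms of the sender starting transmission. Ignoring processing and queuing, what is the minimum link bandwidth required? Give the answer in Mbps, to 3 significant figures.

L = 1000 bits.
Propagation delay = 10900 / 300000000 = 0.0363333 ms.
Transmission budget = 0.124 − 0.0363333 = 0.0876667 ms.
R ≥ L / t_tx = 1000 bits / 8.76667e-05 s = 11.4 Mbps.

11.4 Mbps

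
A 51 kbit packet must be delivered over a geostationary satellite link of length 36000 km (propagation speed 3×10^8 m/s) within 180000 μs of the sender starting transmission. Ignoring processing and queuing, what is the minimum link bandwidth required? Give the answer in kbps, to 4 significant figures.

850.0 kbps

Propagation delay = 36000000 / 300000000 = 120000 μs.
Transmission budget = 180000 − 120000 = 60000 μs.
R ≥ L / t_tx = 51000 bits / 0.06 s = 850.0 kbps.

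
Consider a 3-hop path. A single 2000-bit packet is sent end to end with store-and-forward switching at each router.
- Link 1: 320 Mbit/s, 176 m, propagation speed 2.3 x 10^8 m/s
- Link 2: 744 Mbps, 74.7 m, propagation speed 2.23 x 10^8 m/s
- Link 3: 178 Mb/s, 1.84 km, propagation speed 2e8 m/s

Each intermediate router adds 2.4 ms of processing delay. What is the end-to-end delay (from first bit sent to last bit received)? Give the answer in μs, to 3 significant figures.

4830 μs

Transmission delays (L/R per hop): 6.25, 2.68817, 11.236 μs; sum = 20.1741 μs.
Propagation delays (d/s per hop): 0.765217, 0.334978, 9.2 μs; sum = 10.3002 μs.
Processing at 2 router(s): 2 × 2.4 ms = 4800 μs.
End-to-end = 4830 μs.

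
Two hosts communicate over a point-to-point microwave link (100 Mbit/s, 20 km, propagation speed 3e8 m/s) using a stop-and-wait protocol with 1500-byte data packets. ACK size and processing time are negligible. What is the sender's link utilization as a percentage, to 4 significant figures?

47.37 %

t_tx = L/R = 12000/100000000 = 0.00012 s.
t_prop = 20000/300000000 = 6.66667e-05 s; RTT = 0.000133333 s.
Cycle = t_tx + RTT = 0.000253333 s.
Utilization = t_tx / cycle = 0.00012/0.000253333 = 47.37 %.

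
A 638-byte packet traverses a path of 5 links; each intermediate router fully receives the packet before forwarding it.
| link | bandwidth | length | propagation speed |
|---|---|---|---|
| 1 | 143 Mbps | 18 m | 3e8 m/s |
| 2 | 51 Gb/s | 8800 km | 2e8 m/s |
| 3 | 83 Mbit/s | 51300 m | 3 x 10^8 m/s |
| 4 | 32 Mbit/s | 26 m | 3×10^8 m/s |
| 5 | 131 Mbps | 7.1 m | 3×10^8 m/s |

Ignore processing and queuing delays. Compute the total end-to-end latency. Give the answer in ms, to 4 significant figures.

44.47 ms

L = 638 × 8 = 5104 bits.
Transmission delays (L/R per hop): 0.0356923, 0.000100078, 0.061494, 0.1595, 0.0389618 ms; sum = 0.295748 ms.
Propagation delays (d/s per hop): 6e-05, 44, 0.171, 8.66667e-05, 2.36667e-05 ms; sum = 44.1712 ms.
End-to-end = 44.47 ms.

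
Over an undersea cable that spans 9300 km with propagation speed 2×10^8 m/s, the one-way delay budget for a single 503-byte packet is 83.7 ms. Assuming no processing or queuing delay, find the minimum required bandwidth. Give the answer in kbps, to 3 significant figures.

L = 4024 bits.
Propagation delay = 9300000 / 200000000 = 46.5 ms.
Transmission budget = 83.7 − 46.5 = 37.2 ms.
R ≥ L / t_tx = 4024 bits / 0.0372 s = 108 kbps.

108 kbps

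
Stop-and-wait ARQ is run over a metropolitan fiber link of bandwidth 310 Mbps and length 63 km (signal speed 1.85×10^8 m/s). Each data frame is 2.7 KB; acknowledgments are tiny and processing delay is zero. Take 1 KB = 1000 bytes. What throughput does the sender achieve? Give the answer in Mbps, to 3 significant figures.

t_tx = L/R = 21600/310000000 = 6.96774e-05 s.
t_prop = 63000/185000000 = 0.000340541 s; RTT = 0.000681081 s.
Cycle = t_tx + RTT = 0.000750759 s.
Throughput = L / cycle = 21600 / 0.000750759 = 28.8 Mbps.

28.8 Mbps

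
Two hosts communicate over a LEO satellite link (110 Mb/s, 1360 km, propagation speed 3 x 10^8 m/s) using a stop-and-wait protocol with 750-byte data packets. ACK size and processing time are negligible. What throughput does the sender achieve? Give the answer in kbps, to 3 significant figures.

t_tx = L/R = 6000/110000000 = 5.45455e-05 s.
t_prop = 1360000/300000000 = 0.00453333 s; RTT = 0.00906667 s.
Cycle = t_tx + RTT = 0.00912121 s.
Throughput = L / cycle = 6000 / 0.00912121 = 658 kbps.

658 kbps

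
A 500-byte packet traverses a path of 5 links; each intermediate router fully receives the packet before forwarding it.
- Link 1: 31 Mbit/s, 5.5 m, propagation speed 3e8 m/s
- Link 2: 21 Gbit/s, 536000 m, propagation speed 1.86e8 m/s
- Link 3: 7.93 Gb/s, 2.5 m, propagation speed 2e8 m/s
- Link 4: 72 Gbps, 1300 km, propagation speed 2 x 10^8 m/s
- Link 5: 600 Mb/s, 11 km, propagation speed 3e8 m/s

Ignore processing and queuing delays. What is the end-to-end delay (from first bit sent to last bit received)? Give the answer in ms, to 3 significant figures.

L = 500 × 8 = 4000 bits.
Transmission delays (L/R per hop): 0.129032, 0.000190476, 0.000504414, 5.55556e-05, 0.00666667 ms; sum = 0.136449 ms.
Propagation delays (d/s per hop): 1.83333e-05, 2.88172, 1.25e-05, 6.5, 0.0366667 ms; sum = 9.41842 ms.
End-to-end = 9.55 ms.

9.55 ms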